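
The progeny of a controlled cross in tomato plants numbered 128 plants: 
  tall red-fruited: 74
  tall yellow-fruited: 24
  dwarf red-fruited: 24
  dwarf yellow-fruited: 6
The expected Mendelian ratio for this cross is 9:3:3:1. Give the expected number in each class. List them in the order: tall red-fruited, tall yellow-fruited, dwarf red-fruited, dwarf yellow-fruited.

Total ratio parts = 16. Expected numbers out of 128:
  tall red-fruited: 128 × 9/16 = 72
  tall yellow-fruited: 128 × 3/16 = 24
  dwarf red-fruited: 128 × 3/16 = 24
  dwarf yellow-fruited: 128 × 1/16 = 8

72, 24, 24, 8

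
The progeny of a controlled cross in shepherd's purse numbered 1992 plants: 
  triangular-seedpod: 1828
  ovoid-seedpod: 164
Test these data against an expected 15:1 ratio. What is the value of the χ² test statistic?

13.368

Expected counts for N = 1992 under a 15:1 ratio (total parts = 16):
  triangular-seedpod: 1992 × 15/16 = 1867.5
  ovoid-seedpod: 1992 × 1/16 = 124.5
χ² = Σ (O − E)² / E
  triangular-seedpod: (1828 − 1867.5)² / 1867.5 = 0.8355
  ovoid-seedpod: (164 − 124.5)² / 124.5 = 12.5321
χ² = 0.8355 + 12.5321 = 13.3676 ≈ 13.368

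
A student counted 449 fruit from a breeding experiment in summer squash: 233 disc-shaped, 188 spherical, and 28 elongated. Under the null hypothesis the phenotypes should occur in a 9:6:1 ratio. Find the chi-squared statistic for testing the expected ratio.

The 9:6:1 ratio has 16 parts, so with N = 449 the expected counts are:
  disc-shaped: 449 × 9/16 = 252.5625
  spherical: 449 × 6/16 = 168.375
  elongated: 449 × 1/16 = 28.0625
χ² = Σ (O − E)² / E
  disc-shaped: (233 − 252.5625)² / 252.5625 = 1.5152
  spherical: (188 − 168.375)² / 168.375 = 2.2874
  elongated: (28 − 28.0625)² / 28.0625 = 0.0001
χ² = 1.5152 + 2.2874 + 0.0001 = 3.8027 ≈ 3.803

3.803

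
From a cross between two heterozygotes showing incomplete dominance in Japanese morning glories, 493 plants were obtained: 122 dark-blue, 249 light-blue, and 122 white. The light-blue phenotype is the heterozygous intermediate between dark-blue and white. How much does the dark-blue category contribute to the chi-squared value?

0.013

With incomplete dominance, a heterozygote × heterozygote cross gives a 1:2:1 phenotypic ratio.
Total ratio parts = 4. Expected numbers out of 493:
  dark-blue: 493 × 1/4 = 123.25
  light-blue: 493 × 2/4 = 246.5
  white: 493 × 1/4 = 123.25
Contribution of dark-blue: (122 − 123.25)² / 123.25 = 0.0127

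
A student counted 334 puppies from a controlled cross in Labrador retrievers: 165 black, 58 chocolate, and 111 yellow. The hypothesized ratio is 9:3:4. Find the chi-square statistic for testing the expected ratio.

12.184

The 9:3:4 ratio has 16 parts, so with N = 334 the expected counts are:
  black: 334 × 9/16 = 187.875
  chocolate: 334 × 3/16 = 62.625
  yellow: 334 × 4/16 = 83.5
χ² = Σ (O − E)² / E
  black: (165 − 187.875)² / 187.875 = 2.7852
  chocolate: (58 − 62.625)² / 62.625 = 0.3416
  yellow: (111 − 83.5)² / 83.5 = 9.0569
χ² = 2.7852 + 0.3416 + 9.0569 = 12.1837 ≈ 12.184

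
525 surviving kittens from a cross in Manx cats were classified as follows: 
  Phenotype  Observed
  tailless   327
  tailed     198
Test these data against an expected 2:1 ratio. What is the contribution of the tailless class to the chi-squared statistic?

The 2:1 ratio has 3 parts, so with N = 525 the expected counts are:
  tailless: 525 × 2/3 = 350
  tailed: 525 × 1/3 = 175
Contribution of tailless: (327 − 350)² / 350 = 1.5114

1.511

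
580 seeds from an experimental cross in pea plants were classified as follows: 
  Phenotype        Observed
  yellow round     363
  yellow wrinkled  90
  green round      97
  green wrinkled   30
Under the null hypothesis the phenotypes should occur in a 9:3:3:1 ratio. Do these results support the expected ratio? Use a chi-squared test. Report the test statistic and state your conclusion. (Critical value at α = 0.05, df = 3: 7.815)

9.720; not consistent

Total ratio parts = 16. Expected numbers out of 580:
  yellow round: 580 × 9/16 = 326.25
  yellow wrinkled: 580 × 3/16 = 108.75
  green round: 580 × 3/16 = 108.75
  green wrinkled: 580 × 1/16 = 36.25
χ² = Σ (O − E)² / E
  yellow round: (363 − 326.25)² / 326.25 = 4.1397
  yellow wrinkled: (90 − 108.75)² / 108.75 = 3.2328
  green round: (97 − 108.75)² / 108.75 = 1.2695
  green wrinkled: (30 − 36.25)² / 36.25 = 1.0776
χ² = 4.1397 + 3.2328 + 1.2695 + 1.0776 = 9.7196 ≈ 9.720
Degrees of freedom = 4 − 1 = 3; critical value at α = 0.05 is 7.815.
Since 9.720 > 7.815, we reject the null hypothesis — the data do not fit the 9:3:3:1 ratio.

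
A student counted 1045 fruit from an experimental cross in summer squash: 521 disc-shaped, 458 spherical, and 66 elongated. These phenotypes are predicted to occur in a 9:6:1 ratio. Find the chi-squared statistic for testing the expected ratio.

Expected counts for N = 1045 under a 9:6:1 ratio (total parts = 16):
  disc-shaped: 1045 × 9/16 = 587.8125
  spherical: 1045 × 6/16 = 391.875
  elongated: 1045 × 1/16 = 65.3125
χ² = Σ (O − E)² / E
  disc-shaped: (521 − 587.8125)² / 587.8125 = 7.5941
  spherical: (458 − 391.875)² / 391.875 = 11.1579
  elongated: (66 − 65.3125)² / 65.3125 = 0.0072
χ² = 7.5941 + 11.1579 + 0.0072 = 18.7592 ≈ 18.759

18.759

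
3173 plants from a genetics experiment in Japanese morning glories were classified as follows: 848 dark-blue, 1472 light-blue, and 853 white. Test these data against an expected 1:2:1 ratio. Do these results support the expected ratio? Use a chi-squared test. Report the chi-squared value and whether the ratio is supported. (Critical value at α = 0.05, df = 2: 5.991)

The 1:2:1 ratio has 4 parts, so with N = 3173 the expected counts are:
  dark-blue: 3173 × 1/4 = 793.25
  light-blue: 3173 × 2/4 = 1586.5
  white: 3173 × 1/4 = 793.25
χ² = Σ (O − E)² / E
  dark-blue: (848 − 793.25)² / 793.25 = 3.7788
  light-blue: (1472 − 1586.5)² / 1586.5 = 8.2636
  white: (853 − 793.25)² / 793.25 = 4.5006
χ² = 3.7788 + 8.2636 + 4.5006 = 16.543
Degrees of freedom = 3 − 1 = 2; critical value at α = 0.05 is 5.991.
Since 16.543 > 5.991, we reject the null hypothesis — the data do not fit the 1:2:1 ratio.

16.543; not consistent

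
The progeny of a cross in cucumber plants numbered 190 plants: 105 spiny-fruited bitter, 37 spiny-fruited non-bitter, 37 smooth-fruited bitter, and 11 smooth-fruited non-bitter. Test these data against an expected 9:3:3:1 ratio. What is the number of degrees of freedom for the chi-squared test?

A goodness-of-fit test with 4 phenotype classes has df = 4 − 1 = 3.

3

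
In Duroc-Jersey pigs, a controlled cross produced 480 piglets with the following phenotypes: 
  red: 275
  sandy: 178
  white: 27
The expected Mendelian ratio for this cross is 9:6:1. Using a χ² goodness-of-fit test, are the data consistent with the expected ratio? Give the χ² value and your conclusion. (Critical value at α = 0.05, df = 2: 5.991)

Under the 9:6:1 hypothesis (Σ ratio = 16, N = 480):
  red: 480 × 9/16 = 270
  sandy: 480 × 6/16 = 180
  white: 480 × 1/16 = 30
χ² = Σ (O − E)² / E
  red: (275 − 270)² / 270 = 0.0926
  sandy: (178 − 180)² / 180 = 0.0222
  white: (27 − 30)² / 30 = 0.3000
χ² = 0.0926 + 0.0222 + 0.3000 = 0.4148 ≈ 0.415
Degrees of freedom = 3 − 1 = 2; critical value at α = 0.05 is 5.991.
Since 0.415 < 5.991, we fail to reject the null hypothesis — the data are consistent with the 9:6:1 ratio.

0.415; consistent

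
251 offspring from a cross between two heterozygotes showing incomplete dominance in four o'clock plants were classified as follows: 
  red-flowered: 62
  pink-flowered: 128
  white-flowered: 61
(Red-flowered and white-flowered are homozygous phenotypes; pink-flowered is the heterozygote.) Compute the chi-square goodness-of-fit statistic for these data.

With incomplete dominance, a heterozygote × heterozygote cross gives a 1:2:1 phenotypic ratio.
Total ratio parts = 4. Expected numbers out of 251:
  red-flowered: 251 × 1/4 = 62.75
  pink-flowered: 251 × 2/4 = 125.5
  white-flowered: 251 × 1/4 = 62.75
χ² = Σ (O − E)² / E
  red-flowered: (62 − 62.75)² / 62.75 = 0.0090
  pink-flowered: (128 − 125.5)² / 125.5 = 0.0498
  white-flowered: (61 − 62.75)² / 62.75 = 0.0488
χ² = 0.0090 + 0.0498 + 0.0488 = 0.1076 ≈ 0.108

0.108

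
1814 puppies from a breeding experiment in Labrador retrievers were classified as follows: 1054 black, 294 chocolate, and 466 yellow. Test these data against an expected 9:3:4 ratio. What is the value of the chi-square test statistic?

The 9:3:4 ratio has 16 parts, so with N = 1814 the expected counts are:
  black: 1814 × 9/16 = 1020.375
  chocolate: 1814 × 3/16 = 340.125
  yellow: 1814 × 4/16 = 453.5
χ² = Σ (O − E)² / E
  black: (1054 − 1020.375)² / 1020.375 = 1.1081
  chocolate: (294 − 340.125)² / 340.125 = 6.2551
  yellow: (466 − 453.5)² / 453.5 = 0.3445
χ² = 1.1081 + 6.2551 + 0.3445 = 7.7077 ≈ 7.708

7.708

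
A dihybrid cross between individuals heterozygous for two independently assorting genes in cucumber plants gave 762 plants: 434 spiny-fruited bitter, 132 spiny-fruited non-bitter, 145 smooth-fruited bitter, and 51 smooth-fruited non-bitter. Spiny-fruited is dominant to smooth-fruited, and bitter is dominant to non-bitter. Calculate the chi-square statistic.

A dihybrid F₂ with independent assortment and complete dominance at both loci gives a 9:3:3:1 phenotypic ratio.
The 9:3:3:1 ratio has 16 parts, so with N = 762 the expected counts are:
  spiny-fruited bitter: 762 × 9/16 = 428.625
  spiny-fruited non-bitter: 762 × 3/16 = 142.875
  smooth-fruited bitter: 762 × 3/16 = 142.875
  smooth-fruited non-bitter: 762 × 1/16 = 47.625
χ² = Σ (O − E)² / E
  spiny-fruited bitter: (434 − 428.625)² / 428.625 = 0.0674
  spiny-fruited non-bitter: (132 − 142.875)² / 142.875 = 0.8278
  smooth-fruited bitter: (145 − 142.875)² / 142.875 = 0.0316
  smooth-fruited non-bitter: (51 − 47.625)² / 47.625 = 0.2392
χ² = 0.0674 + 0.8278 + 0.0316 + 0.2392 = 1.166

1.166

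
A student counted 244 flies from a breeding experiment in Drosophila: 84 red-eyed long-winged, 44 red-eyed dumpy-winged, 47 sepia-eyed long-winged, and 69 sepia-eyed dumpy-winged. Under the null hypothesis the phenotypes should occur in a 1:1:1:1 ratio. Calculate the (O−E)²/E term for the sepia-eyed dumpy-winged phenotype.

Under the 1:1:1:1 hypothesis (Σ ratio = 4, N = 244):
  red-eyed long-winged: 244 × 1/4 = 61
  red-eyed dumpy-winged: 244 × 1/4 = 61
  sepia-eyed long-winged: 244 × 1/4 = 61
  sepia-eyed dumpy-winged: 244 × 1/4 = 61
Contribution of sepia-eyed dumpy-winged: (69 − 61)² / 61 = 1.0492

1.049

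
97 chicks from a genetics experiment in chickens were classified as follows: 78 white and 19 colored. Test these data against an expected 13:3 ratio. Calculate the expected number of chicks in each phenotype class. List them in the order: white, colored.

Total ratio parts = 16. Expected numbers out of 97:
  white: 97 × 13/16 = 78.8125
  colored: 97 × 3/16 = 18.1875

78.8125, 18.1875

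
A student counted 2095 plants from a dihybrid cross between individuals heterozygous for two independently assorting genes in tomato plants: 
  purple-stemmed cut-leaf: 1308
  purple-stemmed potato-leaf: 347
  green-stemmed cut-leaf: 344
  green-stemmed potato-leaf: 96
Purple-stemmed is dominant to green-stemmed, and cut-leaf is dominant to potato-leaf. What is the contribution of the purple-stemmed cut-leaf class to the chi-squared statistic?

A dihybrid F₂ with independent assortment and complete dominance at both loci gives a 9:3:3:1 phenotypic ratio.
Under the 9:3:3:1 hypothesis (Σ ratio = 16, N = 2095):
  purple-stemmed cut-leaf: 2095 × 9/16 = 1178.4375
  purple-stemmed potato-leaf: 2095 × 3/16 = 392.8125
  green-stemmed cut-leaf: 2095 × 3/16 = 392.8125
  green-stemmed potato-leaf: 2095 × 1/16 = 130.9375
Contribution of purple-stemmed cut-leaf: (1308 − 1178.4375)² / 1178.4375 = 14.2447

14.245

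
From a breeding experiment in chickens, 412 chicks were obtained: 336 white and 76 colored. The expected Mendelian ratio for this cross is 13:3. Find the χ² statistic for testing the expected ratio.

The 13:3 ratio has 16 parts, so with N = 412 the expected counts are:
  white: 412 × 13/16 = 334.75
  colored: 412 × 3/16 = 77.25
χ² = Σ (O − E)² / E
  white: (336 − 334.75)² / 334.75 = 0.0047
  colored: (76 − 77.25)² / 77.25 = 0.0202
χ² = 0.0047 + 0.0202 = 0.0249 ≈ 0.025

0.025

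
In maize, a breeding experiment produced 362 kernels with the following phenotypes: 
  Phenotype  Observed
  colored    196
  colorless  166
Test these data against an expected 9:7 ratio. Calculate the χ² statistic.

0.653

Total ratio parts = 16. Expected numbers out of 362:
  colored: 362 × 9/16 = 203.625
  colorless: 362 × 7/16 = 158.375
χ² = Σ (O − E)² / E
  colored: (196 − 203.625)² / 203.625 = 0.2855
  colorless: (166 − 158.375)² / 158.375 = 0.3671
χ² = 0.2855 + 0.3671 = 0.6526 ≈ 0.653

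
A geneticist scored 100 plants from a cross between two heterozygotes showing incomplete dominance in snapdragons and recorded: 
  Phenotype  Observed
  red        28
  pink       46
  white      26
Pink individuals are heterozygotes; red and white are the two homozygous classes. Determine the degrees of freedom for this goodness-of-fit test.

2

With incomplete dominance, a heterozygote × heterozygote cross gives a 1:2:1 phenotypic ratio.
A goodness-of-fit test with 3 phenotype classes has df = 3 − 1 = 2.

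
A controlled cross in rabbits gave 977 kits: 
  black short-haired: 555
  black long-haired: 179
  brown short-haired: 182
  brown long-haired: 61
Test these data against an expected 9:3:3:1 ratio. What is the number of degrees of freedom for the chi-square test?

A goodness-of-fit test with 4 phenotype classes has df = 4 − 1 = 3.

3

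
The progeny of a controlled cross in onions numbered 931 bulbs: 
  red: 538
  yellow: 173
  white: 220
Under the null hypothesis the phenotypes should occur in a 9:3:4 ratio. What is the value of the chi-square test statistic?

Expected counts for N = 931 under a 9:3:4 ratio (total parts = 16):
  red: 931 × 9/16 = 523.6875
  yellow: 931 × 3/16 = 174.5625
  white: 931 × 4/16 = 232.75
χ² = Σ (O − E)² / E
  red: (538 − 523.6875)² / 523.6875 = 0.3912
  yellow: (173 − 174.5625)² / 174.5625 = 0.0140
  white: (220 − 232.75)² / 232.75 = 0.6984
χ² = 0.3912 + 0.0140 + 0.6984 = 1.1036 ≈ 1.104

1.104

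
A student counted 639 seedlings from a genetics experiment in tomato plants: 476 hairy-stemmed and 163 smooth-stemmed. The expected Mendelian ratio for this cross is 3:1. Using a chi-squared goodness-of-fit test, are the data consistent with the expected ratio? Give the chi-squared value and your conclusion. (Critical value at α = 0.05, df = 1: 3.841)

Under the 3:1 hypothesis (Σ ratio = 4, N = 639):
  hairy-stemmed: 639 × 3/4 = 479.25
  smooth-stemmed: 639 × 1/4 = 159.75
χ² = Σ (O − E)² / E
  hairy-stemmed: (476 − 479.25)² / 479.25 = 0.0220
  smooth-stemmed: (163 − 159.75)² / 159.75 = 0.0661
χ² = 0.0220 + 0.0661 = 0.0881 ≈ 0.088
Degrees of freedom = 2 − 1 = 1; critical value at α = 0.05 is 3.841.
Since 0.088 < 3.841, we fail to reject the null hypothesis — the data are consistent with the 3:1 ratio.

0.088; consistent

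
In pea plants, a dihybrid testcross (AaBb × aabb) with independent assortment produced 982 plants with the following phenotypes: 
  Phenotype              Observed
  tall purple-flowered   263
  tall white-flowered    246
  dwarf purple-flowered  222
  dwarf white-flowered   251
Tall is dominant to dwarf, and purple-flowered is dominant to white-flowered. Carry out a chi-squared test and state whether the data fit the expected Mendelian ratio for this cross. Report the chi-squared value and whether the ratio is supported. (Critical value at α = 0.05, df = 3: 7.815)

A dihybrid testcross with independent assortment gives a 1:1:1:1 ratio.
Total ratio parts = 4. Expected numbers out of 982:
  tall purple-flowered: 982 × 1/4 = 245.5
  tall white-flowered: 982 × 1/4 = 245.5
  dwarf purple-flowered: 982 × 1/4 = 245.5
  dwarf white-flowered: 982 × 1/4 = 245.5
χ² = Σ (O − E)² / E
  tall purple-flowered: (263 − 245.5)² / 245.5 = 1.2475
  tall white-flowered: (246 − 245.5)² / 245.5 = 0.0010
  dwarf purple-flowered: (222 − 245.5)² / 245.5 = 2.2495
  dwarf white-flowered: (251 − 245.5)² / 245.5 = 0.1232
χ² = 1.2475 + 0.0010 + 2.2495 + 0.1232 = 3.6212 ≈ 3.621
Degrees of freedom = 4 − 1 = 3; critical value at α = 0.05 is 7.815.
Since 3.621 < 7.815, we fail to reject the null hypothesis — the data are consistent with the 1:1:1:1 ratio.

3.621; consistent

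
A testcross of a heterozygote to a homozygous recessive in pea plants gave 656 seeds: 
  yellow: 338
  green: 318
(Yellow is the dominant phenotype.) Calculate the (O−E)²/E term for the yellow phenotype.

A testcross of a heterozygote (Aa × aa) gives a 1:1 phenotypic ratio.
Total ratio parts = 2. Expected numbers out of 656:
  yellow: 656 × 1/2 = 328
  green: 656 × 1/2 = 328
Contribution of yellow: (338 − 328)² / 328 = 0.3049

0.305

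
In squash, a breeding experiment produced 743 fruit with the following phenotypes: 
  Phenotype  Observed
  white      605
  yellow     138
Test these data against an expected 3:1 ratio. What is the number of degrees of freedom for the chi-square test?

A goodness-of-fit test with 2 phenotype classes has df = 2 − 1 = 1.

1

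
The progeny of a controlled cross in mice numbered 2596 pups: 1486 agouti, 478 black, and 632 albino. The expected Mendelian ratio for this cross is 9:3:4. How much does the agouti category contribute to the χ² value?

0.454

The 9:3:4 ratio has 16 parts, so with N = 2596 the expected counts are:
  agouti: 2596 × 9/16 = 1460.25
  black: 2596 × 3/16 = 486.75
  albino: 2596 × 4/16 = 649
Contribution of agouti: (1486 − 1460.25)² / 1460.25 = 0.4541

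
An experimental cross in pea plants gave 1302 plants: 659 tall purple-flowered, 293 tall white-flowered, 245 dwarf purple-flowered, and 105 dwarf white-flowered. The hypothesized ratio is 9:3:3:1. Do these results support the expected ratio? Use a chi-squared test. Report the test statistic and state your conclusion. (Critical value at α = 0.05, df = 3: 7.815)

23.998; not consistent

The 9:3:3:1 ratio has 16 parts, so with N = 1302 the expected counts are:
  tall purple-flowered: 1302 × 9/16 = 732.375
  tall white-flowered: 1302 × 3/16 = 244.125
  dwarf purple-flowered: 1302 × 3/16 = 244.125
  dwarf white-flowered: 1302 × 1/16 = 81.375
χ² = Σ (O − E)² / E
  tall purple-flowered: (659 − 732.375)² / 732.375 = 7.3513
  tall white-flowered: (293 − 244.125)² / 244.125 = 9.7850
  dwarf purple-flowered: (245 − 244.125)² / 244.125 = 0.0031
  dwarf white-flowered: (105 − 81.375)² / 81.375 = 6.8589
χ² = 7.3513 + 9.7850 + 0.0031 + 6.8589 = 23.9983 ≈ 23.998
Degrees of freedom = 4 − 1 = 3; critical value at α = 0.05 is 7.815.
Since 23.998 > 7.815, we reject the null hypothesis — the data do not fit the 9:3:3:1 ratio.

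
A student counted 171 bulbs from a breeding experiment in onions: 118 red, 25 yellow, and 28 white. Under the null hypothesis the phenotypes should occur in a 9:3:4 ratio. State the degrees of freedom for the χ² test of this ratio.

2

A goodness-of-fit test with 3 phenotype classes has df = 3 − 1 = 2.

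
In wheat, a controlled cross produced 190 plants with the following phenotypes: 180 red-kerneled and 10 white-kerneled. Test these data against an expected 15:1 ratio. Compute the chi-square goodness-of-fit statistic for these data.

0.316

The 15:1 ratio has 16 parts, so with N = 190 the expected counts are:
  red-kerneled: 190 × 15/16 = 178.125
  white-kerneled: 190 × 1/16 = 11.875
χ² = Σ (O − E)² / E
  red-kerneled: (180 − 178.125)² / 178.125 = 0.0197
  white-kerneled: (10 − 11.875)² / 11.875 = 0.2961
χ² = 0.0197 + 0.2961 = 0.3158 ≈ 0.316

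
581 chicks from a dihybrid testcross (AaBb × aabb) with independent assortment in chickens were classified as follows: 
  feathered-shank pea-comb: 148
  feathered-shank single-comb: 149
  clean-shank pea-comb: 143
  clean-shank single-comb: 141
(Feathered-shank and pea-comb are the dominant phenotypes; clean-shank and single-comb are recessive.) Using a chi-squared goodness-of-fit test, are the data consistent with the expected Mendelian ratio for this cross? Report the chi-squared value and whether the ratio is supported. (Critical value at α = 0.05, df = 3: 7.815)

0.308; consistent

A dihybrid testcross with independent assortment gives a 1:1:1:1 ratio.
Under the 1:1:1:1 hypothesis (Σ ratio = 4, N = 581):
  feathered-shank pea-comb: 581 × 1/4 = 145.25
  feathered-shank single-comb: 581 × 1/4 = 145.25
  clean-shank pea-comb: 581 × 1/4 = 145.25
  clean-shank single-comb: 581 × 1/4 = 145.25
χ² = Σ (O − E)² / E
  feathered-shank pea-comb: (148 − 145.25)² / 145.25 = 0.0521
  feathered-shank single-comb: (149 − 145.25)² / 145.25 = 0.0968
  clean-shank pea-comb: (143 − 145.25)² / 145.25 = 0.0349
  clean-shank single-comb: (141 − 145.25)² / 145.25 = 0.1244
χ² = 0.0521 + 0.0968 + 0.0349 + 0.1244 = 0.3082 ≈ 0.308
Degrees of freedom = 4 − 1 = 3; critical value at α = 0.05 is 7.815.
Since 0.308 < 7.815, we fail to reject the null hypothesis — the data are consistent with the 1:1:1:1 ratio.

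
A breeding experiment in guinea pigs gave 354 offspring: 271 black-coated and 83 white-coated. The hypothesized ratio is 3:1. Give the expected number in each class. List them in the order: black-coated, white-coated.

Total ratio parts = 4. Expected numbers out of 354:
  black-coated: 354 × 3/4 = 265.5
  white-coated: 354 × 1/4 = 88.5

265.5, 88.5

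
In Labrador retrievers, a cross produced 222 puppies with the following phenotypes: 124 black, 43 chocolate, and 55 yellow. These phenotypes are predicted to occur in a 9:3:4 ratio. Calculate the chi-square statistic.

0.056

Expected counts for N = 222 under a 9:3:4 ratio (total parts = 16):
  black: 222 × 9/16 = 124.875
  chocolate: 222 × 3/16 = 41.625
  yellow: 222 × 4/16 = 55.5
χ² = Σ (O − E)² / E
  black: (124 − 124.875)² / 124.875 = 0.0061
  chocolate: (43 − 41.625)² / 41.625 = 0.0454
  yellow: (55 − 55.5)² / 55.5 = 0.0045
χ² = 0.0061 + 0.0454 + 0.0045 = 0.056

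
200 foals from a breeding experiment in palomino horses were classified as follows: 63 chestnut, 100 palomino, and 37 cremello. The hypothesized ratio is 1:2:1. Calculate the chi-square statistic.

6.760

Under the 1:2:1 hypothesis (Σ ratio = 4, N = 200):
  chestnut: 200 × 1/4 = 50
  palomino: 200 × 2/4 = 100
  cremello: 200 × 1/4 = 50
χ² = Σ (O − E)² / E
  chestnut: (63 − 50)² / 50 = 3.3800
  palomino: (100 − 100)² / 100 = 0.0000
  cremello: (37 − 50)² / 50 = 3.3800
χ² = 3.3800 + 0.0000 + 3.3800 = 6.760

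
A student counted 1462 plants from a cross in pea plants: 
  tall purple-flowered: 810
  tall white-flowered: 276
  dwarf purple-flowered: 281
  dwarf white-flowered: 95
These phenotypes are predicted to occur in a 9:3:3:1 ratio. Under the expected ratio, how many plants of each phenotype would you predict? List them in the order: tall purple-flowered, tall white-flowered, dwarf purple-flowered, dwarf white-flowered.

The 9:3:3:1 ratio has 16 parts, so with N = 1462 the expected counts are:
  tall purple-flowered: 1462 × 9/16 = 822.375
  tall white-flowered: 1462 × 3/16 = 274.125
  dwarf purple-flowered: 1462 × 3/16 = 274.125
  dwarf white-flowered: 1462 × 1/16 = 91.375

822.375, 274.125, 274.125, 91.375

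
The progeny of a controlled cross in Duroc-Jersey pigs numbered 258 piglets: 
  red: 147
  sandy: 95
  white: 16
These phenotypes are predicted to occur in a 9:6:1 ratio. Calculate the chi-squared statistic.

0.057

The 9:6:1 ratio has 16 parts, so with N = 258 the expected counts are:
  red: 258 × 9/16 = 145.125
  sandy: 258 × 6/16 = 96.75
  white: 258 × 1/16 = 16.125
χ² = Σ (O − E)² / E
  red: (147 − 145.125)² / 145.125 = 0.0242
  sandy: (95 − 96.75)² / 96.75 = 0.0317
  white: (16 − 16.125)² / 16.125 = 0.0010
χ² = 0.0242 + 0.0317 + 0.0010 = 0.0569 ≈ 0.057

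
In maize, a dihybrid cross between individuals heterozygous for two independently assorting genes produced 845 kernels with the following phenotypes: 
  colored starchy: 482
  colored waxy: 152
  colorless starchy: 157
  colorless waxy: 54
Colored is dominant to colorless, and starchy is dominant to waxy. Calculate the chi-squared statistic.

0.395

A dihybrid F₂ with independent assortment and complete dominance at both loci gives a 9:3:3:1 phenotypic ratio.
The 9:3:3:1 ratio has 16 parts, so with N = 845 the expected counts are:
  colored starchy: 845 × 9/16 = 475.3125
  colored waxy: 845 × 3/16 = 158.4375
  colorless starchy: 845 × 3/16 = 158.4375
  colorless waxy: 845 × 1/16 = 52.8125
χ² = Σ (O − E)² / E
  colored starchy: (482 − 475.3125)² / 475.3125 = 0.0941
  colored waxy: (152 − 158.4375)² / 158.4375 = 0.2616
  colorless starchy: (157 − 158.4375)² / 158.4375 = 0.0130
  colorless waxy: (54 − 52.8125)² / 52.8125 = 0.0267
χ² = 0.0941 + 0.2616 + 0.0130 + 0.0267 = 0.3954 ≈ 0.395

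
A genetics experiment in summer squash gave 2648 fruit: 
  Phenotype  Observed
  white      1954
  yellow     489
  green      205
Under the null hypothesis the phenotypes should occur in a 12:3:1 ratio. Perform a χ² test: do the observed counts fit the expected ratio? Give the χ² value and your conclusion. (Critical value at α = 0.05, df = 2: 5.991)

10.056; not consistent

Expected counts for N = 2648 under a 12:3:1 ratio (total parts = 16):
  white: 2648 × 12/16 = 1986
  yellow: 2648 × 3/16 = 496.5
  green: 2648 × 1/16 = 165.5
χ² = Σ (O − E)² / E
  white: (1954 − 1986)² / 1986 = 0.5156
  yellow: (489 − 496.5)² / 496.5 = 0.1133
  green: (205 − 165.5)² / 165.5 = 9.4275
χ² = 0.5156 + 0.1133 + 9.4275 = 10.0564 ≈ 10.056
Degrees of freedom = 3 − 1 = 2; critical value at α = 0.05 is 5.991.
Since 10.056 > 5.991, we reject the null hypothesis — the data do not fit the 12:3:1 ratio.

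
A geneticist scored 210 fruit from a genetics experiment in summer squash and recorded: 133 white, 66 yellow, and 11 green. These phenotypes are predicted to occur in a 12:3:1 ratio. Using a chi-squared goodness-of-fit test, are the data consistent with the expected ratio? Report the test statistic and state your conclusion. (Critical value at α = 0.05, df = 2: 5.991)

22.159; not consistent

The 12:3:1 ratio has 16 parts, so with N = 210 the expected counts are:
  white: 210 × 12/16 = 157.5
  yellow: 210 × 3/16 = 39.375
  green: 210 × 1/16 = 13.125
χ² = Σ (O − E)² / E
  white: (133 − 157.5)² / 157.5 = 3.8111
  yellow: (66 − 39.375)² / 39.375 = 18.0036
  green: (11 − 13.125)² / 13.125 = 0.3440
χ² = 3.8111 + 18.0036 + 0.3440 = 22.1587 ≈ 22.159
Degrees of freedom = 3 − 1 = 2; critical value at α = 0.05 is 5.991.
Since 22.159 > 5.991, we reject the null hypothesis — the data do not fit the 12:3:1 ratio.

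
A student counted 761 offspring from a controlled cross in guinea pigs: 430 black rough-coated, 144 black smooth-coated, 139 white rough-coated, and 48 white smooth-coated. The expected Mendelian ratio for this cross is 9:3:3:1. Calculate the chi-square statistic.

The 9:3:3:1 ratio has 16 parts, so with N = 761 the expected counts are:
  black rough-coated: 761 × 9/16 = 428.0625
  black smooth-coated: 761 × 3/16 = 142.6875
  white rough-coated: 761 × 3/16 = 142.6875
  white smooth-coated: 761 × 1/16 = 47.5625
χ² = Σ (O − E)² / E
  black rough-coated: (430 − 428.0625)² / 428.0625 = 0.0088
  black smooth-coated: (144 − 142.6875)² / 142.6875 = 0.0121
  white rough-coated: (139 − 142.6875)² / 142.6875 = 0.0953
  white smooth-coated: (48 − 47.5625)² / 47.5625 = 0.0040
χ² = 0.0088 + 0.0121 + 0.0953 + 0.0040 = 0.1202 ≈ 0.120

0.120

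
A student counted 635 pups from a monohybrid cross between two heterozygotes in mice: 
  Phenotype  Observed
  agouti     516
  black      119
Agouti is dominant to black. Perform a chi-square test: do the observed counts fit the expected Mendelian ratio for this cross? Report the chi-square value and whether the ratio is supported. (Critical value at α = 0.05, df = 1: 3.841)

13.271; not consistent

For a monohybrid cross between heterozygotes with complete dominance, the expected phenotypic ratio is 3:1.
Under the 3:1 hypothesis (Σ ratio = 4, N = 635):
  agouti: 635 × 3/4 = 476.25
  black: 635 × 1/4 = 158.75
χ² = Σ (O − E)² / E
  agouti: (516 − 476.25)² / 476.25 = 3.3177
  black: (119 − 158.75)² / 158.75 = 9.9531
χ² = 3.3177 + 9.9531 = 13.2708 ≈ 13.271
Degrees of freedom = 2 − 1 = 1; critical value at α = 0.05 is 3.841.
Since 13.271 > 3.841, we reject the null hypothesis — the data do not fit the 3:1 ratio.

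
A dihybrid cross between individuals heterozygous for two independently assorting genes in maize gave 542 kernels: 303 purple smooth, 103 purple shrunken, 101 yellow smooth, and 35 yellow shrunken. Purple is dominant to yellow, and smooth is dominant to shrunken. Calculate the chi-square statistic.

0.071

A dihybrid F₂ with independent assortment and complete dominance at both loci gives a 9:3:3:1 phenotypic ratio.
Under the 9:3:3:1 hypothesis (Σ ratio = 16, N = 542):
  purple smooth: 542 × 9/16 = 304.875
  purple shrunken: 542 × 3/16 = 101.625
  yellow smooth: 542 × 3/16 = 101.625
  yellow shrunken: 542 × 1/16 = 33.875
χ² = Σ (O − E)² / E
  purple smooth: (303 − 304.875)² / 304.875 = 0.0115
  purple shrunken: (103 − 101.625)² / 101.625 = 0.0186
  yellow smooth: (101 − 101.625)² / 101.625 = 0.0038
  yellow shrunken: (35 − 33.875)² / 33.875 = 0.0374
χ² = 0.0115 + 0.0186 + 0.0038 + 0.0374 = 0.0713 ≈ 0.071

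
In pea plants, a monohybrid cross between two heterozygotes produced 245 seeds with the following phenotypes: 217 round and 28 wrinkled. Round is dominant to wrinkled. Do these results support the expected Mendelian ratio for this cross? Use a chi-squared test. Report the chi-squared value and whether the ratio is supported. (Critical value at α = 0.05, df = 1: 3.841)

24.067; not consistent

For a monohybrid cross between heterozygotes with complete dominance, the expected phenotypic ratio is 3:1.
Under the 3:1 hypothesis (Σ ratio = 4, N = 245):
  round: 245 × 3/4 = 183.75
  wrinkled: 245 × 1/4 = 61.25
χ² = Σ (O − E)² / E
  round: (217 − 183.75)² / 183.75 = 6.0167
  wrinkled: (28 − 61.25)² / 61.25 = 18.0500
χ² = 6.0167 + 18.0500 = 24.0667 ≈ 24.067
Degrees of freedom = 2 − 1 = 1; critical value at α = 0.05 is 3.841.
Since 24.067 > 3.841, we reject the null hypothesis — the data do not fit the 3:1 ratio.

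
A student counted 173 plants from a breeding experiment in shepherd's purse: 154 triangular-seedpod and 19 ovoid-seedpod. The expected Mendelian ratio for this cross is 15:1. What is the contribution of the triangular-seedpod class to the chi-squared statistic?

0.413

Under the 15:1 hypothesis (Σ ratio = 16, N = 173):
  triangular-seedpod: 173 × 15/16 = 162.1875
  ovoid-seedpod: 173 × 1/16 = 10.8125
Contribution of triangular-seedpod: (154 − 162.1875)² / 162.1875 = 0.4133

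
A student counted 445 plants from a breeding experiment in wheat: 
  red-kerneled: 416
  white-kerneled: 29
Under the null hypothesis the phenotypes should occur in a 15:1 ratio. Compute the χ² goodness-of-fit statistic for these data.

0.054

Expected counts for N = 445 under a 15:1 ratio (total parts = 16):
  red-kerneled: 445 × 15/16 = 417.1875
  white-kerneled: 445 × 1/16 = 27.8125
χ² = Σ (O − E)² / E
  red-kerneled: (416 − 417.1875)² / 417.1875 = 0.0034
  white-kerneled: (29 − 27.8125)² / 27.8125 = 0.0507
χ² = 0.0034 + 0.0507 = 0.0541 ≈ 0.054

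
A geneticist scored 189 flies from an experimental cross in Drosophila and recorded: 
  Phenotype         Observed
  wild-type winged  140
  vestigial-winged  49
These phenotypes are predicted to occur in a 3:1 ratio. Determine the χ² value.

0.086

Under the 3:1 hypothesis (Σ ratio = 4, N = 189):
  wild-type winged: 189 × 3/4 = 141.75
  vestigial-winged: 189 × 1/4 = 47.25
χ² = Σ (O − E)² / E
  wild-type winged: (140 − 141.75)² / 141.75 = 0.0216
  vestigial-winged: (49 − 47.25)² / 47.25 = 0.0648
χ² = 0.0216 + 0.0648 = 0.0864 ≈ 0.086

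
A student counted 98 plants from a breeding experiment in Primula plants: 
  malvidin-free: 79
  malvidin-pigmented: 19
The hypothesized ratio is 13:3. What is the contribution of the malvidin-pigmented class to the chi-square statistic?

Under the 13:3 hypothesis (Σ ratio = 16, N = 98):
  malvidin-free: 98 × 13/16 = 79.625
  malvidin-pigmented: 98 × 3/16 = 18.375
Contribution of malvidin-pigmented: (19 − 18.375)² / 18.375 = 0.0213

0.021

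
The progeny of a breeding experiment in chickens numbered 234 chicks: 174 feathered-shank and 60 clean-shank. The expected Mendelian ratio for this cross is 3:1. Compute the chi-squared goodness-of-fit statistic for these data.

0.051

Expected counts for N = 234 under a 3:1 ratio (total parts = 4):
  feathered-shank: 234 × 3/4 = 175.5
  clean-shank: 234 × 1/4 = 58.5
χ² = Σ (O − E)² / E
  feathered-shank: (174 − 175.5)² / 175.5 = 0.0128
  clean-shank: (60 − 58.5)² / 58.5 = 0.0385
χ² = 0.0128 + 0.0385 = 0.0513 ≈ 0.051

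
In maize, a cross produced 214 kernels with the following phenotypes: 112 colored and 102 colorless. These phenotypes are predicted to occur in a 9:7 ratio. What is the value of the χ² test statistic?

1.332

Expected counts for N = 214 under a 9:7 ratio (total parts = 16):
  colored: 214 × 9/16 = 120.375
  colorless: 214 × 7/16 = 93.625
χ² = Σ (O − E)² / E
  colored: (112 − 120.375)² / 120.375 = 0.5827
  colorless: (102 − 93.625)² / 93.625 = 0.7492
χ² = 0.5827 + 0.7492 = 1.3319 ≈ 1.332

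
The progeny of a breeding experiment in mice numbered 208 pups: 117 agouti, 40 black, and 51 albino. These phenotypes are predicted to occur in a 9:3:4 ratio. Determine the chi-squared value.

0.045

Total ratio parts = 16. Expected numbers out of 208:
  agouti: 208 × 9/16 = 117
  black: 208 × 3/16 = 39
  albino: 208 × 4/16 = 52
χ² = Σ (O − E)² / E
  agouti: (117 − 117)² / 117 = 0.0000
  black: (40 − 39)² / 39 = 0.0256
  albino: (51 − 52)² / 52 = 0.0192
χ² = 0.0000 + 0.0256 + 0.0192 = 0.0448 ≈ 0.045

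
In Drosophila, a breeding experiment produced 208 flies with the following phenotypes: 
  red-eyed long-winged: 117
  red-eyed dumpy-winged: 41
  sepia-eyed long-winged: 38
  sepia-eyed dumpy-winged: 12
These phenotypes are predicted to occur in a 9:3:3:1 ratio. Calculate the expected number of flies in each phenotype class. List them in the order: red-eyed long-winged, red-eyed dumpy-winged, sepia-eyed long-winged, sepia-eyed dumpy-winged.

The 9:3:3:1 ratio has 16 parts, so with N = 208 the expected counts are:
  red-eyed long-winged: 208 × 9/16 = 117
  red-eyed dumpy-winged: 208 × 3/16 = 39
  sepia-eyed long-winged: 208 × 3/16 = 39
  sepia-eyed dumpy-winged: 208 × 1/16 = 13

117, 39, 39, 13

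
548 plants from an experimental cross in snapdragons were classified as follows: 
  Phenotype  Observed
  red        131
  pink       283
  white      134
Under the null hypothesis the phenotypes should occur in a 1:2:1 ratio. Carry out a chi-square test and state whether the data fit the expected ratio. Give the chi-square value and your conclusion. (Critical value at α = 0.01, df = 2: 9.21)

0.624; consistent

The 1:2:1 ratio has 4 parts, so with N = 548 the expected counts are:
  red: 548 × 1/4 = 137
  pink: 548 × 2/4 = 274
  white: 548 × 1/4 = 137
χ² = Σ (O − E)² / E
  red: (131 − 137)² / 137 = 0.2628
  pink: (283 − 274)² / 274 = 0.2956
  white: (134 − 137)² / 137 = 0.0657
χ² = 0.2628 + 0.2956 + 0.0657 = 0.6241 ≈ 0.624
Degrees of freedom = 3 − 1 = 2; critical value at α = 0.01 is 9.21.
Since 0.624 < 9.21, we fail to reject the null hypothesis — the data are consistent with the 1:2:1 ratio.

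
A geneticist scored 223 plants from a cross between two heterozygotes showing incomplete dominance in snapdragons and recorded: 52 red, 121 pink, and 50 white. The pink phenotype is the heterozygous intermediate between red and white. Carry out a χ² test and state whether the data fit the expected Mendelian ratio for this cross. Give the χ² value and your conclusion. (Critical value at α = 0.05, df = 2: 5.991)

1.655; consistent

With incomplete dominance, a heterozygote × heterozygote cross gives a 1:2:1 phenotypic ratio.
Expected counts for N = 223 under a 1:2:1 ratio (total parts = 4):
  red: 223 × 1/4 = 55.75
  pink: 223 × 2/4 = 111.5
  white: 223 × 1/4 = 55.75
χ² = Σ (O − E)² / E
  red: (52 − 55.75)² / 55.75 = 0.2522
  pink: (121 − 111.5)² / 111.5 = 0.8094
  white: (50 − 55.75)² / 55.75 = 0.5930
χ² = 0.2522 + 0.8094 + 0.5930 = 1.6546 ≈ 1.655
Degrees of freedom = 3 − 1 = 2; critical value at α = 0.05 is 5.991.
Since 1.655 < 5.991, we fail to reject the null hypothesis — the data are consistent with the 1:2:1 ratio.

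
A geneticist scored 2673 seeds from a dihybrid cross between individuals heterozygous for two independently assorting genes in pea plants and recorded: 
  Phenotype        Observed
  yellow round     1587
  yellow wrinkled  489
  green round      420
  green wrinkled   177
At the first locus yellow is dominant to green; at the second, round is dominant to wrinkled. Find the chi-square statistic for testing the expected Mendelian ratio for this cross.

18.669

A dihybrid F₂ with independent assortment and complete dominance at both loci gives a 9:3:3:1 phenotypic ratio.
Under the 9:3:3:1 hypothesis (Σ ratio = 16, N = 2673):
  yellow round: 2673 × 9/16 = 1503.5625
  yellow wrinkled: 2673 × 3/16 = 501.1875
  green round: 2673 × 3/16 = 501.1875
  green wrinkled: 2673 × 1/16 = 167.0625
χ² = Σ (O − E)² / E
  yellow round: (1587 − 1503.5625)² / 1503.5625 = 4.6302
  yellow wrinkled: (489 − 501.1875)² / 501.1875 = 0.2964
  green round: (420 − 501.1875)² / 501.1875 = 13.1516
  green wrinkled: (177 − 167.0625)² / 167.0625 = 0.5911
χ² = 4.6302 + 0.2964 + 13.1516 + 0.5911 = 18.6693 ≈ 18.669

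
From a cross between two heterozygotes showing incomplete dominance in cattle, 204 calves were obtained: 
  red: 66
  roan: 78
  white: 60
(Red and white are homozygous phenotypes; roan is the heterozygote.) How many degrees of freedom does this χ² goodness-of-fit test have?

With incomplete dominance, a heterozygote × heterozygote cross gives a 1:2:1 phenotypic ratio.
A goodness-of-fit test with 3 phenotype classes has df = 3 − 1 = 2.

2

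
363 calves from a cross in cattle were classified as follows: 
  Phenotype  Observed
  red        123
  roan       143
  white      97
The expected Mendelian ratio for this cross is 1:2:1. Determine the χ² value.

Expected counts for N = 363 under a 1:2:1 ratio (total parts = 4):
  red: 363 × 1/4 = 90.75
  roan: 363 × 2/4 = 181.5
  white: 363 × 1/4 = 90.75
χ² = Σ (O − E)² / E
  red: (123 − 90.75)² / 90.75 = 11.4607
  roan: (143 − 181.5)² / 181.5 = 8.1667
  white: (97 − 90.75)² / 90.75 = 0.4304
χ² = 11.4607 + 8.1667 + 0.4304 = 20.0578 ≈ 20.058

20.058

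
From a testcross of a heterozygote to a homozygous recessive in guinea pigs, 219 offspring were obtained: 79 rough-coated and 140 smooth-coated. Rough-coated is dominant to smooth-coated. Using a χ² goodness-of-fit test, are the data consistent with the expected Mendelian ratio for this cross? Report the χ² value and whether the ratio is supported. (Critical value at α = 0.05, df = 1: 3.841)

A testcross of a heterozygote (Aa × aa) gives a 1:1 phenotypic ratio.
The 1:1 ratio has 2 parts, so with N = 219 the expected counts are:
  rough-coated: 219 × 1/2 = 109.5
  smooth-coated: 219 × 1/2 = 109.5
χ² = Σ (O − E)² / E
  rough-coated: (79 − 109.5)² / 109.5 = 8.4954
  smooth-coated: (140 − 109.5)² / 109.5 = 8.4954
χ² = 8.4954 + 8.4954 = 16.9908 ≈ 16.991
Degrees of freedom = 2 − 1 = 1; critical value at α = 0.05 is 3.841.
Since 16.991 > 3.841, we reject the null hypothesis — the data do not fit the 1:1 ratio.

16.991; not consistent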